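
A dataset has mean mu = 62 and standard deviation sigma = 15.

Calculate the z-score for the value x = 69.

0.4667

Step 1: Recall the z-score formula: z = (x - mu) / sigma
Step 2: Substitute values: z = (69 - 62) / 15
Step 3: z = 7 / 15 = 0.4667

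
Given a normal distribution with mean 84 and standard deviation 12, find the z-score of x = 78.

-0.5

Step 1: Recall the z-score formula: z = (x - mu) / sigma
Step 2: Substitute values: z = (78 - 84) / 12
Step 3: z = -6 / 12 = -0.5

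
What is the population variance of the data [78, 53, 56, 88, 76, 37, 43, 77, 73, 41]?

301.76

Step 1: Compute the mean: (78 + 53 + 56 + 88 + 76 + 37 + 43 + 77 + 73 + 41) / 10 = 62.2
Step 2: Compute squared deviations from the mean:
  (78 - 62.2)^2 = 249.64
  (53 - 62.2)^2 = 84.64
  (56 - 62.2)^2 = 38.44
  (88 - 62.2)^2 = 665.64
  (76 - 62.2)^2 = 190.44
  (37 - 62.2)^2 = 635.04
  (43 - 62.2)^2 = 368.64
  (77 - 62.2)^2 = 219.04
  (73 - 62.2)^2 = 116.64
  (41 - 62.2)^2 = 449.44
Step 3: Sum of squared deviations = 3017.6
Step 4: Population variance = 3017.6 / 10 = 301.76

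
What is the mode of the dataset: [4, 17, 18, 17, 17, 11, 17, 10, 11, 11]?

17

Step 1: Count the frequency of each value:
  4: appears 1 time(s)
  10: appears 1 time(s)
  11: appears 3 time(s)
  17: appears 4 time(s)
  18: appears 1 time(s)
Step 2: The value 17 appears most frequently (4 times).
Step 3: Mode = 17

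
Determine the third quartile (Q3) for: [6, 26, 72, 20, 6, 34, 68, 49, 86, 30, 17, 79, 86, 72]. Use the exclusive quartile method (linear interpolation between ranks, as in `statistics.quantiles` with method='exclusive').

73.75

Step 1: Sort the data: [6, 6, 17, 20, 26, 30, 34, 49, 68, 72, 72, 79, 86, 86]
Step 2: n = 14
Step 3: Using the exclusive quartile method:
  Q1 = 19.25
  Q2 (median) = 41.5
  Q3 = 73.75
  IQR = Q3 - Q1 = 73.75 - 19.25 = 54.5
Step 4: Q3 = 73.75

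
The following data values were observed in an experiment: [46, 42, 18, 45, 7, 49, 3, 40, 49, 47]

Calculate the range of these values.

46

Step 1: Identify the maximum value: max = 49
Step 2: Identify the minimum value: min = 3
Step 3: Range = max - min = 49 - 3 = 46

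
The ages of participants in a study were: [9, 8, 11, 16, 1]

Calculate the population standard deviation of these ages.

4.858

Step 1: Compute the mean: 9
Step 2: Sum of squared deviations from the mean: 118
Step 3: Population variance = 118 / 5 = 23.6
Step 4: Standard deviation = sqrt(23.6) = 4.858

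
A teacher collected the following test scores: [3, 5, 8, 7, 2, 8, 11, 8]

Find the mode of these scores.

8

Step 1: Count the frequency of each value:
  2: appears 1 time(s)
  3: appears 1 time(s)
  5: appears 1 time(s)
  7: appears 1 time(s)
  8: appears 3 time(s)
  11: appears 1 time(s)
Step 2: The value 8 appears most frequently (3 times).
Step 3: Mode = 8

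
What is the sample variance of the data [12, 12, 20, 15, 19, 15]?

11.5

Step 1: Compute the mean: (12 + 12 + 20 + 15 + 19 + 15) / 6 = 15.5
Step 2: Compute squared deviations from the mean:
  (12 - 15.5)^2 = 12.25
  (12 - 15.5)^2 = 12.25
  (20 - 15.5)^2 = 20.25
  (15 - 15.5)^2 = 0.25
  (19 - 15.5)^2 = 12.25
  (15 - 15.5)^2 = 0.25
Step 3: Sum of squared deviations = 57.5
Step 4: Sample variance = 57.5 / 5 = 11.5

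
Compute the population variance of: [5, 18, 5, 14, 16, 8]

27.3333

Step 1: Compute the mean: (5 + 18 + 5 + 14 + 16 + 8) / 6 = 11
Step 2: Compute squared deviations from the mean:
  (5 - 11)^2 = 36
  (18 - 11)^2 = 49
  (5 - 11)^2 = 36
  (14 - 11)^2 = 9
  (16 - 11)^2 = 25
  (8 - 11)^2 = 9
Step 3: Sum of squared deviations = 164
Step 4: Population variance = 164 / 6 = 27.3333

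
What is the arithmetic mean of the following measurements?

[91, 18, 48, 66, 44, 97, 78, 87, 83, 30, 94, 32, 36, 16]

58.5714

Step 1: Sum all values: 91 + 18 + 48 + 66 + 44 + 97 + 78 + 87 + 83 + 30 + 94 + 32 + 36 + 16 = 820
Step 2: Count the number of values: n = 14
Step 3: Mean = sum / n = 820 / 14 = 58.5714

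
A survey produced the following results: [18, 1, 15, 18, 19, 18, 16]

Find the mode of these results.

18

Step 1: Count the frequency of each value:
  1: appears 1 time(s)
  15: appears 1 time(s)
  16: appears 1 time(s)
  18: appears 3 time(s)
  19: appears 1 time(s)
Step 2: The value 18 appears most frequently (3 times).
Step 3: Mode = 18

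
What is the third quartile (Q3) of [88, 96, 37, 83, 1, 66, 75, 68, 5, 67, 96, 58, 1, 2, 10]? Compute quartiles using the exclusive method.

83

Step 1: Sort the data: [1, 1, 2, 5, 10, 37, 58, 66, 67, 68, 75, 83, 88, 96, 96]
Step 2: n = 15
Step 3: Using the exclusive quartile method:
  Q1 = 5
  Q2 (median) = 66
  Q3 = 83
  IQR = Q3 - Q1 = 83 - 5 = 78
Step 4: Q3 = 83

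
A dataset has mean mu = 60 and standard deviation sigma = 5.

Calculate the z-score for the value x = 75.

3

Step 1: Recall the z-score formula: z = (x - mu) / sigma
Step 2: Substitute values: z = (75 - 60) / 5
Step 3: z = 15 / 5 = 3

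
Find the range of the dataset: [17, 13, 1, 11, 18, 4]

17

Step 1: Identify the maximum value: max = 18
Step 2: Identify the minimum value: min = 1
Step 3: Range = max - min = 18 - 1 = 17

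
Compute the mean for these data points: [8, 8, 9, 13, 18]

11.2

Step 1: Sum all values: 8 + 8 + 9 + 13 + 18 = 56
Step 2: Count the number of values: n = 5
Step 3: Mean = sum / n = 56 / 5 = 11.2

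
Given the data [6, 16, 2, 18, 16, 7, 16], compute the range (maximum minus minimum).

16

Step 1: Identify the maximum value: max = 18
Step 2: Identify the minimum value: min = 2
Step 3: Range = max - min = 18 - 2 = 16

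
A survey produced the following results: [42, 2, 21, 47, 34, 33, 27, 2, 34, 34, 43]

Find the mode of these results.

34

Step 1: Count the frequency of each value:
  2: appears 2 time(s)
  21: appears 1 time(s)
  27: appears 1 time(s)
  33: appears 1 time(s)
  34: appears 3 time(s)
  42: appears 1 time(s)
  43: appears 1 time(s)
  47: appears 1 time(s)
Step 2: The value 34 appears most frequently (3 times).
Step 3: Mode = 34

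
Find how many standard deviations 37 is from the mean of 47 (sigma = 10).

-1

Step 1: Recall the z-score formula: z = (x - mu) / sigma
Step 2: Substitute values: z = (37 - 47) / 10
Step 3: z = -10 / 10 = -1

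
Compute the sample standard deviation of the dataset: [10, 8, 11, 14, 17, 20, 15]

4.1975

Step 1: Compute the mean: 13.5714
Step 2: Sum of squared deviations from the mean: 105.7143
Step 3: Sample variance = 105.7143 / 6 = 17.619
Step 4: Standard deviation = sqrt(17.619) = 4.1975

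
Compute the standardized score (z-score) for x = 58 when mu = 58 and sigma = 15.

0

Step 1: Recall the z-score formula: z = (x - mu) / sigma
Step 2: Substitute values: z = (58 - 58) / 15
Step 3: z = 0 / 15 = 0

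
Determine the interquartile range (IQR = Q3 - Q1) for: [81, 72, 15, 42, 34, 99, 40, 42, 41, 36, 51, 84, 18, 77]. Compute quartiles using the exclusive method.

42.5

Step 1: Sort the data: [15, 18, 34, 36, 40, 41, 42, 42, 51, 72, 77, 81, 84, 99]
Step 2: n = 14
Step 3: Using the exclusive quartile method:
  Q1 = 35.5
  Q2 (median) = 42
  Q3 = 78
  IQR = Q3 - Q1 = 78 - 35.5 = 42.5
Step 4: IQR = 42.5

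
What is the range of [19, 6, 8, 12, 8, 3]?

16

Step 1: Identify the maximum value: max = 19
Step 2: Identify the minimum value: min = 3
Step 3: Range = max - min = 19 - 3 = 16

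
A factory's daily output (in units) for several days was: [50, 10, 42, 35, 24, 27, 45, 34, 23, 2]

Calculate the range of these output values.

48

Step 1: Identify the maximum value: max = 50
Step 2: Identify the minimum value: min = 2
Step 3: Range = max - min = 50 - 2 = 48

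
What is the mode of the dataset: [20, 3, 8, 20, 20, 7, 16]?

20

Step 1: Count the frequency of each value:
  3: appears 1 time(s)
  7: appears 1 time(s)
  8: appears 1 time(s)
  16: appears 1 time(s)
  20: appears 3 time(s)
Step 2: The value 20 appears most frequently (3 times).
Step 3: Mode = 20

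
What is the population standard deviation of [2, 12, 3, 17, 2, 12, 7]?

5.4884

Step 1: Compute the mean: 7.8571
Step 2: Sum of squared deviations from the mean: 210.8571
Step 3: Population variance = 210.8571 / 7 = 30.1224
Step 4: Standard deviation = sqrt(30.1224) = 5.4884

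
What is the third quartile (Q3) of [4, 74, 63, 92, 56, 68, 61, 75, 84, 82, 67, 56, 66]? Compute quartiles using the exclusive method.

78.5

Step 1: Sort the data: [4, 56, 56, 61, 63, 66, 67, 68, 74, 75, 82, 84, 92]
Step 2: n = 13
Step 3: Using the exclusive quartile method:
  Q1 = 58.5
  Q2 (median) = 67
  Q3 = 78.5
  IQR = Q3 - Q1 = 78.5 - 58.5 = 20
Step 4: Q3 = 78.5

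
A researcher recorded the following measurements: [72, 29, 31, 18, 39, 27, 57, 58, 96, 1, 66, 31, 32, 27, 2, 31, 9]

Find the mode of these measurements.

31

Step 1: Count the frequency of each value:
  1: appears 1 time(s)
  2: appears 1 time(s)
  9: appears 1 time(s)
  18: appears 1 time(s)
  27: appears 2 time(s)
  29: appears 1 time(s)
  31: appears 3 time(s)
  32: appears 1 time(s)
  39: appears 1 time(s)
  57: appears 1 time(s)
  58: appears 1 time(s)
  66: appears 1 time(s)
  72: appears 1 time(s)
  96: appears 1 time(s)
Step 2: The value 31 appears most frequently (3 times).
Step 3: Mode = 31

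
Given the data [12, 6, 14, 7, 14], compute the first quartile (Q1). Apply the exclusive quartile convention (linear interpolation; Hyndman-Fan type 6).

6.5

Step 1: Sort the data: [6, 7, 12, 14, 14]
Step 2: n = 5
Step 3: Using the exclusive quartile method:
  Q1 = 6.5
  Q2 (median) = 12
  Q3 = 14
  IQR = Q3 - Q1 = 14 - 6.5 = 7.5
Step 4: Q1 = 6.5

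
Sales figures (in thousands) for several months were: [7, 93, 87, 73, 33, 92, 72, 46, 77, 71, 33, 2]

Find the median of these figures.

71.5

Step 1: Sort the data in ascending order: [2, 7, 33, 33, 46, 71, 72, 73, 77, 87, 92, 93]
Step 2: The number of values is n = 12.
Step 3: Since n is even, the median is the average of positions 6 and 7:
  Median = (71 + 72) / 2 = 71.5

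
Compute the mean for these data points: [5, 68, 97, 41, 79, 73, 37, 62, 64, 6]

53.2

Step 1: Sum all values: 5 + 68 + 97 + 41 + 79 + 73 + 37 + 62 + 64 + 6 = 532
Step 2: Count the number of values: n = 10
Step 3: Mean = sum / n = 532 / 10 = 53.2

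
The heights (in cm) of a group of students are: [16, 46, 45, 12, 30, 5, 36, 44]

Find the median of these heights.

33

Step 1: Sort the data in ascending order: [5, 12, 16, 30, 36, 44, 45, 46]
Step 2: The number of values is n = 8.
Step 3: Since n is even, the median is the average of positions 4 and 5:
  Median = (30 + 36) / 2 = 33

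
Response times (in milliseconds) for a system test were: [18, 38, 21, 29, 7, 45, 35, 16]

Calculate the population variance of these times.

143.1094

Step 1: Compute the mean: (18 + 38 + 21 + 29 + 7 + 45 + 35 + 16) / 8 = 26.125
Step 2: Compute squared deviations from the mean:
  (18 - 26.125)^2 = 66.0156
  (38 - 26.125)^2 = 141.0156
  (21 - 26.125)^2 = 26.2656
  (29 - 26.125)^2 = 8.2656
  (7 - 26.125)^2 = 365.7656
  (45 - 26.125)^2 = 356.2656
  (35 - 26.125)^2 = 78.7656
  (16 - 26.125)^2 = 102.5156
Step 3: Sum of squared deviations = 1144.875
Step 4: Population variance = 1144.875 / 8 = 143.1094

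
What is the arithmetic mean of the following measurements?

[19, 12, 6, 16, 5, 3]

10.1667

Step 1: Sum all values: 19 + 12 + 6 + 16 + 5 + 3 = 61
Step 2: Count the number of values: n = 6
Step 3: Mean = sum / n = 61 / 6 = 10.1667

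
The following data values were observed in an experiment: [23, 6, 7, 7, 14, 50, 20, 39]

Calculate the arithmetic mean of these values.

20.75

Step 1: Sum all values: 23 + 6 + 7 + 7 + 14 + 50 + 20 + 39 = 166
Step 2: Count the number of values: n = 8
Step 3: Mean = sum / n = 166 / 8 = 20.75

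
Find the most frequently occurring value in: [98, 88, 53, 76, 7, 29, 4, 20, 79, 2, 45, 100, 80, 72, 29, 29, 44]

29

Step 1: Count the frequency of each value:
  2: appears 1 time(s)
  4: appears 1 time(s)
  7: appears 1 time(s)
  20: appears 1 time(s)
  29: appears 3 time(s)
  44: appears 1 time(s)
  45: appears 1 time(s)
  53: appears 1 time(s)
  72: appears 1 time(s)
  76: appears 1 time(s)
  79: appears 1 time(s)
  80: appears 1 time(s)
  88: appears 1 time(s)
  98: appears 1 time(s)
  100: appears 1 time(s)
Step 2: The value 29 appears most frequently (3 times).
Step 3: Mode = 29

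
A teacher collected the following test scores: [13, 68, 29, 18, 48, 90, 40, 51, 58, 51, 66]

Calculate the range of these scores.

77

Step 1: Identify the maximum value: max = 90
Step 2: Identify the minimum value: min = 13
Step 3: Range = max - min = 90 - 13 = 77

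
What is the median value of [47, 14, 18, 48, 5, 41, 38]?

38

Step 1: Sort the data in ascending order: [5, 14, 18, 38, 41, 47, 48]
Step 2: The number of values is n = 7.
Step 3: Since n is odd, the median is the middle value at position 4: 38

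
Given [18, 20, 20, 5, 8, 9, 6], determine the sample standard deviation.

6.7507

Step 1: Compute the mean: 12.2857
Step 2: Sum of squared deviations from the mean: 273.4286
Step 3: Sample variance = 273.4286 / 6 = 45.5714
Step 4: Standard deviation = sqrt(45.5714) = 6.7507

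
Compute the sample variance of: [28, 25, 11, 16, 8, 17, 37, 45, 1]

200.8611

Step 1: Compute the mean: (28 + 25 + 11 + 16 + 8 + 17 + 37 + 45 + 1) / 9 = 20.8889
Step 2: Compute squared deviations from the mean:
  (28 - 20.8889)^2 = 50.5679
  (25 - 20.8889)^2 = 16.9012
  (11 - 20.8889)^2 = 97.7901
  (16 - 20.8889)^2 = 23.9012
  (8 - 20.8889)^2 = 166.1235
  (17 - 20.8889)^2 = 15.1235
  (37 - 20.8889)^2 = 259.5679
  (45 - 20.8889)^2 = 581.3457
  (1 - 20.8889)^2 = 395.5679
Step 3: Sum of squared deviations = 1606.8889
Step 4: Sample variance = 1606.8889 / 8 = 200.8611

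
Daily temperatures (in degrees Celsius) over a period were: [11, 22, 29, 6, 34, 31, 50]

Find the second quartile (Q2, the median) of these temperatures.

29

Step 1: Sort the data: [6, 11, 22, 29, 31, 34, 50]
Step 2: n = 7
Step 3: Q2 is the median. Since n is odd, it is the middle value at position 4: 29
Step 4: Q2 = 29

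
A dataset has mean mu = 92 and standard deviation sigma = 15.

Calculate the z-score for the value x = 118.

1.7333

Step 1: Recall the z-score formula: z = (x - mu) / sigma
Step 2: Substitute values: z = (118 - 92) / 15
Step 3: z = 26 / 15 = 1.7333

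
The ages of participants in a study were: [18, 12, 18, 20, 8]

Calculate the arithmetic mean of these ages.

15.2

Step 1: Sum all values: 18 + 12 + 18 + 20 + 8 = 76
Step 2: Count the number of values: n = 5
Step 3: Mean = sum / n = 76 / 5 = 15.2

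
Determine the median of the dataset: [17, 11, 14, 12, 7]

12

Step 1: Sort the data in ascending order: [7, 11, 12, 14, 17]
Step 2: The number of values is n = 5.
Step 3: Since n is odd, the median is the middle value at position 3: 12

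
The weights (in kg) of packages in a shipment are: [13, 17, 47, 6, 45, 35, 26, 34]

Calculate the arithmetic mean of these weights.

27.875

Step 1: Sum all values: 13 + 17 + 47 + 6 + 45 + 35 + 26 + 34 = 223
Step 2: Count the number of values: n = 8
Step 3: Mean = sum / n = 223 / 8 = 27.875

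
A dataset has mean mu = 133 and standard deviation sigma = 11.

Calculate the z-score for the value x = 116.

-1.5455

Step 1: Recall the z-score formula: z = (x - mu) / sigma
Step 2: Substitute values: z = (116 - 133) / 11
Step 3: z = -17 / 11 = -1.5455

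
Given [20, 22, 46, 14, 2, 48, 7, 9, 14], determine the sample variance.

268.6944

Step 1: Compute the mean: (20 + 22 + 46 + 14 + 2 + 48 + 7 + 9 + 14) / 9 = 20.2222
Step 2: Compute squared deviations from the mean:
  (20 - 20.2222)^2 = 0.0494
  (22 - 20.2222)^2 = 3.1605
  (46 - 20.2222)^2 = 664.4938
  (14 - 20.2222)^2 = 38.716
  (2 - 20.2222)^2 = 332.0494
  (48 - 20.2222)^2 = 771.6049
  (7 - 20.2222)^2 = 174.8272
  (9 - 20.2222)^2 = 125.9383
  (14 - 20.2222)^2 = 38.716
Step 3: Sum of squared deviations = 2149.5556
Step 4: Sample variance = 2149.5556 / 8 = 268.6944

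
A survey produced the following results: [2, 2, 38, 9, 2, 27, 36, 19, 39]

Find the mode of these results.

2

Step 1: Count the frequency of each value:
  2: appears 3 time(s)
  9: appears 1 time(s)
  19: appears 1 time(s)
  27: appears 1 time(s)
  36: appears 1 time(s)
  38: appears 1 time(s)
  39: appears 1 time(s)
Step 2: The value 2 appears most frequently (3 times).
Step 3: Mode = 2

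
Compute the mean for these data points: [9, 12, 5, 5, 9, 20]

10

Step 1: Sum all values: 9 + 12 + 5 + 5 + 9 + 20 = 60
Step 2: Count the number of values: n = 6
Step 3: Mean = sum / n = 60 / 6 = 10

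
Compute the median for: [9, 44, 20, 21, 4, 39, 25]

21

Step 1: Sort the data in ascending order: [4, 9, 20, 21, 25, 39, 44]
Step 2: The number of values is n = 7.
Step 3: Since n is odd, the median is the middle value at position 4: 21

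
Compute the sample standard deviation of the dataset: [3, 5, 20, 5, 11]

6.9426

Step 1: Compute the mean: 8.8
Step 2: Sum of squared deviations from the mean: 192.8
Step 3: Sample variance = 192.8 / 4 = 48.2
Step 4: Standard deviation = sqrt(48.2) = 6.9426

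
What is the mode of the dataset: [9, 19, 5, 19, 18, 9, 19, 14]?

19

Step 1: Count the frequency of each value:
  5: appears 1 time(s)
  9: appears 2 time(s)
  14: appears 1 time(s)
  18: appears 1 time(s)
  19: appears 3 time(s)
Step 2: The value 19 appears most frequently (3 times).
Step 3: Mode = 19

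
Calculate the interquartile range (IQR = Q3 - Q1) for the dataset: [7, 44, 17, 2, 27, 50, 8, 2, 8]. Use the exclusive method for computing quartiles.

31

Step 1: Sort the data: [2, 2, 7, 8, 8, 17, 27, 44, 50]
Step 2: n = 9
Step 3: Using the exclusive quartile method:
  Q1 = 4.5
  Q2 (median) = 8
  Q3 = 35.5
  IQR = Q3 - Q1 = 35.5 - 4.5 = 31
Step 4: IQR = 31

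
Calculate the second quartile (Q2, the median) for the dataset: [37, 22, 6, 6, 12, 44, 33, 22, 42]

22

Step 1: Sort the data: [6, 6, 12, 22, 22, 33, 37, 42, 44]
Step 2: n = 9
Step 3: Q2 is the median. Since n is odd, it is the middle value at position 5: 22
Step 4: Q2 = 22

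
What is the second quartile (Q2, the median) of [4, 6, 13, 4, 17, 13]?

9.5

Step 1: Sort the data: [4, 4, 6, 13, 13, 17]
Step 2: n = 6
Step 3: Q2 is the median. Since n is even, it is the average of the values at positions 3 and 4:
  Q2 = (6 + 13) / 2 = 9.5
Step 4: Q2 = 9.5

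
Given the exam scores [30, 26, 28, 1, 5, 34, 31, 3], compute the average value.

19.75

Step 1: Sum all values: 30 + 26 + 28 + 1 + 5 + 34 + 31 + 3 = 158
Step 2: Count the number of values: n = 8
Step 3: Mean = sum / n = 158 / 8 = 19.75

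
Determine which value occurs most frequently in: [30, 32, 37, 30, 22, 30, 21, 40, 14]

30

Step 1: Count the frequency of each value:
  14: appears 1 time(s)
  21: appears 1 time(s)
  22: appears 1 time(s)
  30: appears 3 time(s)
  32: appears 1 time(s)
  37: appears 1 time(s)
  40: appears 1 time(s)
Step 2: The value 30 appears most frequently (3 times).
Step 3: Mode = 30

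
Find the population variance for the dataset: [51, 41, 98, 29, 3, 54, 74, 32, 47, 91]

760.2

Step 1: Compute the mean: (51 + 41 + 98 + 29 + 3 + 54 + 74 + 32 + 47 + 91) / 10 = 52
Step 2: Compute squared deviations from the mean:
  (51 - 52)^2 = 1
  (41 - 52)^2 = 121
  (98 - 52)^2 = 2116
  (29 - 52)^2 = 529
  (3 - 52)^2 = 2401
  (54 - 52)^2 = 4
  (74 - 52)^2 = 484
  (32 - 52)^2 = 400
  (47 - 52)^2 = 25
  (91 - 52)^2 = 1521
Step 3: Sum of squared deviations = 7602
Step 4: Population variance = 7602 / 10 = 760.2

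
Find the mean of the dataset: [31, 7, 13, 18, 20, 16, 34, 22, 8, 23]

19.2

Step 1: Sum all values: 31 + 7 + 13 + 18 + 20 + 16 + 34 + 22 + 8 + 23 = 192
Step 2: Count the number of values: n = 10
Step 3: Mean = sum / n = 192 / 10 = 19.2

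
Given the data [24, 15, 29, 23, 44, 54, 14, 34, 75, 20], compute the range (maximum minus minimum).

61

Step 1: Identify the maximum value: max = 75
Step 2: Identify the minimum value: min = 14
Step 3: Range = max - min = 75 - 14 = 61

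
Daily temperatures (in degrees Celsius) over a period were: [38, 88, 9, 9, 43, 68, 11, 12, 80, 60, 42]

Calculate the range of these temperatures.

79

Step 1: Identify the maximum value: max = 88
Step 2: Identify the minimum value: min = 9
Step 3: Range = max - min = 88 - 9 = 79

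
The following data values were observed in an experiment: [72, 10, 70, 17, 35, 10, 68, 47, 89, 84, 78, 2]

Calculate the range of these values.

87

Step 1: Identify the maximum value: max = 89
Step 2: Identify the minimum value: min = 2
Step 3: Range = max - min = 89 - 2 = 87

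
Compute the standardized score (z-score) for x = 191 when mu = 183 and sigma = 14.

0.5714

Step 1: Recall the z-score formula: z = (x - mu) / sigma
Step 2: Substitute values: z = (191 - 183) / 14
Step 3: z = 8 / 14 = 0.5714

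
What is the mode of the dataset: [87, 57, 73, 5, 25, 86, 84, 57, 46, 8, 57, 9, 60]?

57

Step 1: Count the frequency of each value:
  5: appears 1 time(s)
  8: appears 1 time(s)
  9: appears 1 time(s)
  25: appears 1 time(s)
  46: appears 1 time(s)
  57: appears 3 time(s)
  60: appears 1 time(s)
  73: appears 1 time(s)
  84: appears 1 time(s)
  86: appears 1 time(s)
  87: appears 1 time(s)
Step 2: The value 57 appears most frequently (3 times).
Step 3: Mode = 57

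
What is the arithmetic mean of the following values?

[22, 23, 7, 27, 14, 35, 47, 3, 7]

20.5556

Step 1: Sum all values: 22 + 23 + 7 + 27 + 14 + 35 + 47 + 3 + 7 = 185
Step 2: Count the number of values: n = 9
Step 3: Mean = sum / n = 185 / 9 = 20.5556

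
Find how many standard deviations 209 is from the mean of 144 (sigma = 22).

2.9545

Step 1: Recall the z-score formula: z = (x - mu) / sigma
Step 2: Substitute values: z = (209 - 144) / 22
Step 3: z = 65 / 22 = 2.9545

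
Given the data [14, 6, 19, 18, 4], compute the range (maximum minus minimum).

15

Step 1: Identify the maximum value: max = 19
Step 2: Identify the minimum value: min = 4
Step 3: Range = max - min = 19 - 4 = 15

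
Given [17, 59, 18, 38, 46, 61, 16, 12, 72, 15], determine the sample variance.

516.9333

Step 1: Compute the mean: (17 + 59 + 18 + 38 + 46 + 61 + 16 + 12 + 72 + 15) / 10 = 35.4
Step 2: Compute squared deviations from the mean:
  (17 - 35.4)^2 = 338.56
  (59 - 35.4)^2 = 556.96
  (18 - 35.4)^2 = 302.76
  (38 - 35.4)^2 = 6.76
  (46 - 35.4)^2 = 112.36
  (61 - 35.4)^2 = 655.36
  (16 - 35.4)^2 = 376.36
  (12 - 35.4)^2 = 547.56
  (72 - 35.4)^2 = 1339.56
  (15 - 35.4)^2 = 416.16
Step 3: Sum of squared deviations = 4652.4
Step 4: Sample variance = 4652.4 / 9 = 516.9333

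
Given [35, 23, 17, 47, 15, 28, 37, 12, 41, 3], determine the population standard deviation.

13.4447

Step 1: Compute the mean: 25.8
Step 2: Sum of squared deviations from the mean: 1807.6
Step 3: Population variance = 1807.6 / 10 = 180.76
Step 4: Standard deviation = sqrt(180.76) = 13.4447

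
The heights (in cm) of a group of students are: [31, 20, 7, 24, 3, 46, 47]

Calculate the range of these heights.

44

Step 1: Identify the maximum value: max = 47
Step 2: Identify the minimum value: min = 3
Step 3: Range = max - min = 47 - 3 = 44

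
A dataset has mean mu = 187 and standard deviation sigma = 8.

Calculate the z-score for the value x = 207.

2.5

Step 1: Recall the z-score formula: z = (x - mu) / sigma
Step 2: Substitute values: z = (207 - 187) / 8
Step 3: z = 20 / 8 = 2.5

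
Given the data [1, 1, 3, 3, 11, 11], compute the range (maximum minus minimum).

10

Step 1: Identify the maximum value: max = 11
Step 2: Identify the minimum value: min = 1
Step 3: Range = max - min = 11 - 1 = 10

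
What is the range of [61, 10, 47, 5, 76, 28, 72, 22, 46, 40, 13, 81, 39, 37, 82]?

77

Step 1: Identify the maximum value: max = 82
Step 2: Identify the minimum value: min = 5
Step 3: Range = max - min = 82 - 5 = 77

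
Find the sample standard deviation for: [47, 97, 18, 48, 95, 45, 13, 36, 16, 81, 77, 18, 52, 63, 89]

29.6287

Step 1: Compute the mean: 53
Step 2: Sum of squared deviations from the mean: 12290
Step 3: Sample variance = 12290 / 14 = 877.8571
Step 4: Standard deviation = sqrt(877.8571) = 29.6287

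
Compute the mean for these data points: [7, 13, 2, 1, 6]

5.8

Step 1: Sum all values: 7 + 13 + 2 + 1 + 6 = 29
Step 2: Count the number of values: n = 5
Step 3: Mean = sum / n = 29 / 5 = 5.8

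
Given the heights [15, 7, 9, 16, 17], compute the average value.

12.8

Step 1: Sum all values: 15 + 7 + 9 + 16 + 17 = 64
Step 2: Count the number of values: n = 5
Step 3: Mean = sum / n = 64 / 5 = 12.8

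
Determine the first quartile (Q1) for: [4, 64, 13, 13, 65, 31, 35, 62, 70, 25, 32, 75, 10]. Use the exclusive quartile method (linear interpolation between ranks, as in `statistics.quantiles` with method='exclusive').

13

Step 1: Sort the data: [4, 10, 13, 13, 25, 31, 32, 35, 62, 64, 65, 70, 75]
Step 2: n = 13
Step 3: Using the exclusive quartile method:
  Q1 = 13
  Q2 (median) = 32
  Q3 = 64.5
  IQR = Q3 - Q1 = 64.5 - 13 = 51.5
Step 4: Q1 = 13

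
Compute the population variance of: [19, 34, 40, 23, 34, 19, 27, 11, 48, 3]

166.96

Step 1: Compute the mean: (19 + 34 + 40 + 23 + 34 + 19 + 27 + 11 + 48 + 3) / 10 = 25.8
Step 2: Compute squared deviations from the mean:
  (19 - 25.8)^2 = 46.24
  (34 - 25.8)^2 = 67.24
  (40 - 25.8)^2 = 201.64
  (23 - 25.8)^2 = 7.84
  (34 - 25.8)^2 = 67.24
  (19 - 25.8)^2 = 46.24
  (27 - 25.8)^2 = 1.44
  (11 - 25.8)^2 = 219.04
  (48 - 25.8)^2 = 492.84
  (3 - 25.8)^2 = 519.84
Step 3: Sum of squared deviations = 1669.6
Step 4: Population variance = 1669.6 / 10 = 166.96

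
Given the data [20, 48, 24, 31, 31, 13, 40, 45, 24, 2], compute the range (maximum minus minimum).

46

Step 1: Identify the maximum value: max = 48
Step 2: Identify the minimum value: min = 2
Step 3: Range = max - min = 48 - 2 = 46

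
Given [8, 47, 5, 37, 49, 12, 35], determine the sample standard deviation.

18.7782

Step 1: Compute the mean: 27.5714
Step 2: Sum of squared deviations from the mean: 2115.7143
Step 3: Sample variance = 2115.7143 / 6 = 352.619
Step 4: Standard deviation = sqrt(352.619) = 18.7782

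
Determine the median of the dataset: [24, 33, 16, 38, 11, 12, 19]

19

Step 1: Sort the data in ascending order: [11, 12, 16, 19, 24, 33, 38]
Step 2: The number of values is n = 7.
Step 3: Since n is odd, the median is the middle value at position 4: 19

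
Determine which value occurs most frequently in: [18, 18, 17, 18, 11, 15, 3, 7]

18

Step 1: Count the frequency of each value:
  3: appears 1 time(s)
  7: appears 1 time(s)
  11: appears 1 time(s)
  15: appears 1 time(s)
  17: appears 1 time(s)
  18: appears 3 time(s)
Step 2: The value 18 appears most frequently (3 times).
Step 3: Mode = 18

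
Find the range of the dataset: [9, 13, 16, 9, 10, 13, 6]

10

Step 1: Identify the maximum value: max = 16
Step 2: Identify the minimum value: min = 6
Step 3: Range = max - min = 16 - 6 = 10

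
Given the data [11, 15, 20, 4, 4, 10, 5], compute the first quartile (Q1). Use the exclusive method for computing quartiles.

4

Step 1: Sort the data: [4, 4, 5, 10, 11, 15, 20]
Step 2: n = 7
Step 3: Using the exclusive quartile method:
  Q1 = 4
  Q2 (median) = 10
  Q3 = 15
  IQR = Q3 - Q1 = 15 - 4 = 11
Step 4: Q1 = 4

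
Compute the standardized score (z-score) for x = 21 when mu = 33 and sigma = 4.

-3

Step 1: Recall the z-score formula: z = (x - mu) / sigma
Step 2: Substitute values: z = (21 - 33) / 4
Step 3: z = -12 / 4 = -3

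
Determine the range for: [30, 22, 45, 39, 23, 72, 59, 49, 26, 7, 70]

65

Step 1: Identify the maximum value: max = 72
Step 2: Identify the minimum value: min = 7
Step 3: Range = max - min = 72 - 7 = 65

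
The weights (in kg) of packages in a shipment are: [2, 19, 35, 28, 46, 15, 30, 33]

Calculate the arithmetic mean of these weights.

26

Step 1: Sum all values: 2 + 19 + 35 + 28 + 46 + 15 + 30 + 33 = 208
Step 2: Count the number of values: n = 8
Step 3: Mean = sum / n = 208 / 8 = 26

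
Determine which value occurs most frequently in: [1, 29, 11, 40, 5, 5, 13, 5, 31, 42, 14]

5

Step 1: Count the frequency of each value:
  1: appears 1 time(s)
  5: appears 3 time(s)
  11: appears 1 time(s)
  13: appears 1 time(s)
  14: appears 1 time(s)
  29: appears 1 time(s)
  31: appears 1 time(s)
  40: appears 1 time(s)
  42: appears 1 time(s)
Step 2: The value 5 appears most frequently (3 times).
Step 3: Mode = 5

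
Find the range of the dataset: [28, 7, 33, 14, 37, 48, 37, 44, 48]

41

Step 1: Identify the maximum value: max = 48
Step 2: Identify the minimum value: min = 7
Step 3: Range = max - min = 48 - 7 = 41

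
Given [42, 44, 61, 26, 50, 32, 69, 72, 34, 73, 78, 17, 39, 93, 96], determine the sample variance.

594.6381

Step 1: Compute the mean: (42 + 44 + 61 + 26 + 50 + 32 + 69 + 72 + 34 + 73 + 78 + 17 + 39 + 93 + 96) / 15 = 55.0667
Step 2: Compute squared deviations from the mean:
  (42 - 55.0667)^2 = 170.7378
  (44 - 55.0667)^2 = 122.4711
  (61 - 55.0667)^2 = 35.2044
  (26 - 55.0667)^2 = 844.8711
  (50 - 55.0667)^2 = 25.6711
  (32 - 55.0667)^2 = 532.0711
  (69 - 55.0667)^2 = 194.1378
  (72 - 55.0667)^2 = 286.7378
  (34 - 55.0667)^2 = 443.8044
  (73 - 55.0667)^2 = 321.6044
  (78 - 55.0667)^2 = 525.9378
  (17 - 55.0667)^2 = 1449.0711
  (39 - 55.0667)^2 = 258.1378
  (93 - 55.0667)^2 = 1438.9378
  (96 - 55.0667)^2 = 1675.5378
Step 3: Sum of squared deviations = 8324.9333
Step 4: Sample variance = 8324.9333 / 14 = 594.6381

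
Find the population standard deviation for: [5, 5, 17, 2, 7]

5.1536

Step 1: Compute the mean: 7.2
Step 2: Sum of squared deviations from the mean: 132.8
Step 3: Population variance = 132.8 / 5 = 26.56
Step 4: Standard deviation = sqrt(26.56) = 5.1536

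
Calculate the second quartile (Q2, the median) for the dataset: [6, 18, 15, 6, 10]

10

Step 1: Sort the data: [6, 6, 10, 15, 18]
Step 2: n = 5
Step 3: Q2 is the median. Since n is odd, it is the middle value at position 3: 10
Step 4: Q2 = 10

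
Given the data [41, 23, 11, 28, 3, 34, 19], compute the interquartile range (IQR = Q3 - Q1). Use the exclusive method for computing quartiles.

23

Step 1: Sort the data: [3, 11, 19, 23, 28, 34, 41]
Step 2: n = 7
Step 3: Using the exclusive quartile method:
  Q1 = 11
  Q2 (median) = 23
  Q3 = 34
  IQR = Q3 - Q1 = 34 - 11 = 23
Step 4: IQR = 23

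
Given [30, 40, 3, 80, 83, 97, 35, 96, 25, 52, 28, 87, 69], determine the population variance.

896.7929

Step 1: Compute the mean: (30 + 40 + 3 + 80 + 83 + 97 + 35 + 96 + 25 + 52 + 28 + 87 + 69) / 13 = 55.7692
Step 2: Compute squared deviations from the mean:
  (30 - 55.7692)^2 = 664.0533
  (40 - 55.7692)^2 = 248.6686
  (3 - 55.7692)^2 = 2784.5917
  (80 - 55.7692)^2 = 587.1302
  (83 - 55.7692)^2 = 741.5148
  (97 - 55.7692)^2 = 1699.9763
  (35 - 55.7692)^2 = 431.3609
  (96 - 55.7692)^2 = 1618.5148
  (25 - 55.7692)^2 = 946.7456
  (52 - 55.7692)^2 = 14.2071
  (28 - 55.7692)^2 = 771.1302
  (87 - 55.7692)^2 = 975.3609
  (69 - 55.7692)^2 = 175.0533
Step 3: Sum of squared deviations = 11658.3077
Step 4: Population variance = 11658.3077 / 13 = 896.7929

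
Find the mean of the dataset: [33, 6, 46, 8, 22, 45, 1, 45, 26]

25.7778

Step 1: Sum all values: 33 + 6 + 46 + 8 + 22 + 45 + 1 + 45 + 26 = 232
Step 2: Count the number of values: n = 9
Step 3: Mean = sum / n = 232 / 9 = 25.7778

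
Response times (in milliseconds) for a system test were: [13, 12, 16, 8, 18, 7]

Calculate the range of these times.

11

Step 1: Identify the maximum value: max = 18
Step 2: Identify the minimum value: min = 7
Step 3: Range = max - min = 18 - 7 = 11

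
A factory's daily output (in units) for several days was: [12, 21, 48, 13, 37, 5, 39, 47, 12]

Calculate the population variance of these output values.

249.1111

Step 1: Compute the mean: (12 + 21 + 48 + 13 + 37 + 5 + 39 + 47 + 12) / 9 = 26
Step 2: Compute squared deviations from the mean:
  (12 - 26)^2 = 196
  (21 - 26)^2 = 25
  (48 - 26)^2 = 484
  (13 - 26)^2 = 169
  (37 - 26)^2 = 121
  (5 - 26)^2 = 441
  (39 - 26)^2 = 169
  (47 - 26)^2 = 441
  (12 - 26)^2 = 196
Step 3: Sum of squared deviations = 2242
Step 4: Population variance = 2242 / 9 = 249.1111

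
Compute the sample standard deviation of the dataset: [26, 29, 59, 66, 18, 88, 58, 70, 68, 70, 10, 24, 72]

25.438

Step 1: Compute the mean: 50.6154
Step 2: Sum of squared deviations from the mean: 7765.0769
Step 3: Sample variance = 7765.0769 / 12 = 647.0897
Step 4: Standard deviation = sqrt(647.0897) = 25.438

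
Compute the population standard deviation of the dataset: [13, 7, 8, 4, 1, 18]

5.6199

Step 1: Compute the mean: 8.5
Step 2: Sum of squared deviations from the mean: 189.5
Step 3: Population variance = 189.5 / 6 = 31.5833
Step 4: Standard deviation = sqrt(31.5833) = 5.6199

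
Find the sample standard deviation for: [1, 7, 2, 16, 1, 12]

6.3482

Step 1: Compute the mean: 6.5
Step 2: Sum of squared deviations from the mean: 201.5
Step 3: Sample variance = 201.5 / 5 = 40.3
Step 4: Standard deviation = sqrt(40.3) = 6.3482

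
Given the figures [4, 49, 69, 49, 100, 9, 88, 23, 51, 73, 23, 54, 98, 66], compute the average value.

54

Step 1: Sum all values: 4 + 49 + 69 + 49 + 100 + 9 + 88 + 23 + 51 + 73 + 23 + 54 + 98 + 66 = 756
Step 2: Count the number of values: n = 14
Step 3: Mean = sum / n = 756 / 14 = 54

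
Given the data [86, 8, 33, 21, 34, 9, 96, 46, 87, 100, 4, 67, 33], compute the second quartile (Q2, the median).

34

Step 1: Sort the data: [4, 8, 9, 21, 33, 33, 34, 46, 67, 86, 87, 96, 100]
Step 2: n = 13
Step 3: Q2 is the median. Since n is odd, it is the middle value at position 7: 34
Step 4: Q2 = 34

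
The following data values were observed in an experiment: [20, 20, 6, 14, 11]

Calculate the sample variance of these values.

36.2

Step 1: Compute the mean: (20 + 20 + 6 + 14 + 11) / 5 = 14.2
Step 2: Compute squared deviations from the mean:
  (20 - 14.2)^2 = 33.64
  (20 - 14.2)^2 = 33.64
  (6 - 14.2)^2 = 67.24
  (14 - 14.2)^2 = 0.04
  (11 - 14.2)^2 = 10.24
Step 3: Sum of squared deviations = 144.8
Step 4: Sample variance = 144.8 / 4 = 36.2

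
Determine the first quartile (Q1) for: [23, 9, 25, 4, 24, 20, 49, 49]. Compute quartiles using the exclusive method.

11.75

Step 1: Sort the data: [4, 9, 20, 23, 24, 25, 49, 49]
Step 2: n = 8
Step 3: Using the exclusive quartile method:
  Q1 = 11.75
  Q2 (median) = 23.5
  Q3 = 43
  IQR = Q3 - Q1 = 43 - 11.75 = 31.25
Step 4: Q1 = 11.75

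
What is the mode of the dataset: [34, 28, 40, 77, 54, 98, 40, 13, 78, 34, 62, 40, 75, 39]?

40

Step 1: Count the frequency of each value:
  13: appears 1 time(s)
  28: appears 1 time(s)
  34: appears 2 time(s)
  39: appears 1 time(s)
  40: appears 3 time(s)
  54: appears 1 time(s)
  62: appears 1 time(s)
  75: appears 1 time(s)
  77: appears 1 time(s)
  78: appears 1 time(s)
  98: appears 1 time(s)
Step 2: The value 40 appears most frequently (3 times).
Step 3: Mode = 40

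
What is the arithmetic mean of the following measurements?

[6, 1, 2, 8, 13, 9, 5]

6.2857

Step 1: Sum all values: 6 + 1 + 2 + 8 + 13 + 9 + 5 = 44
Step 2: Count the number of values: n = 7
Step 3: Mean = sum / n = 44 / 7 = 6.2857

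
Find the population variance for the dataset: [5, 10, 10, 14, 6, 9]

8.6667

Step 1: Compute the mean: (5 + 10 + 10 + 14 + 6 + 9) / 6 = 9
Step 2: Compute squared deviations from the mean:
  (5 - 9)^2 = 16
  (10 - 9)^2 = 1
  (10 - 9)^2 = 1
  (14 - 9)^2 = 25
  (6 - 9)^2 = 9
  (9 - 9)^2 = 0
Step 3: Sum of squared deviations = 52
Step 4: Population variance = 52 / 6 = 8.6667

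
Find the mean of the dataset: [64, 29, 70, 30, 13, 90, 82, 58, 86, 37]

55.9

Step 1: Sum all values: 64 + 29 + 70 + 30 + 13 + 90 + 82 + 58 + 86 + 37 = 559
Step 2: Count the number of values: n = 10
Step 3: Mean = sum / n = 559 / 10 = 55.9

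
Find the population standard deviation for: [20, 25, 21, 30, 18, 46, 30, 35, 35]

8.4649

Step 1: Compute the mean: 28.8889
Step 2: Sum of squared deviations from the mean: 644.8889
Step 3: Population variance = 644.8889 / 9 = 71.6543
Step 4: Standard deviation = sqrt(71.6543) = 8.4649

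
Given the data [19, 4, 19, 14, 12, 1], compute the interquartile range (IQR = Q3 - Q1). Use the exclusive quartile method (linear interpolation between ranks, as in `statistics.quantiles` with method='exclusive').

15.75

Step 1: Sort the data: [1, 4, 12, 14, 19, 19]
Step 2: n = 6
Step 3: Using the exclusive quartile method:
  Q1 = 3.25
  Q2 (median) = 13
  Q3 = 19
  IQR = Q3 - Q1 = 19 - 3.25 = 15.75
Step 4: IQR = 15.75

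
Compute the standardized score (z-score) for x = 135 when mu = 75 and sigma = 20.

3

Step 1: Recall the z-score formula: z = (x - mu) / sigma
Step 2: Substitute values: z = (135 - 75) / 20
Step 3: z = 60 / 20 = 3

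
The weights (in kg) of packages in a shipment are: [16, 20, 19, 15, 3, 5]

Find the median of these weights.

15.5

Step 1: Sort the data in ascending order: [3, 5, 15, 16, 19, 20]
Step 2: The number of values is n = 6.
Step 3: Since n is even, the median is the average of positions 3 and 4:
  Median = (15 + 16) / 2 = 15.5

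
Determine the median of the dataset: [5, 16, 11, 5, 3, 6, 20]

6

Step 1: Sort the data in ascending order: [3, 5, 5, 6, 11, 16, 20]
Step 2: The number of values is n = 7.
Step 3: Since n is odd, the median is the middle value at position 4: 6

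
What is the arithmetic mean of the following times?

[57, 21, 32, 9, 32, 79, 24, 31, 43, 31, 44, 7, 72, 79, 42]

40.2

Step 1: Sum all values: 57 + 21 + 32 + 9 + 32 + 79 + 24 + 31 + 43 + 31 + 44 + 7 + 72 + 79 + 42 = 603
Step 2: Count the number of values: n = 15
Step 3: Mean = sum / n = 603 / 15 = 40.2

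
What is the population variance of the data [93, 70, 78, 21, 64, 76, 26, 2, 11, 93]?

1088.04

Step 1: Compute the mean: (93 + 70 + 78 + 21 + 64 + 76 + 26 + 2 + 11 + 93) / 10 = 53.4
Step 2: Compute squared deviations from the mean:
  (93 - 53.4)^2 = 1568.16
  (70 - 53.4)^2 = 275.56
  (78 - 53.4)^2 = 605.16
  (21 - 53.4)^2 = 1049.76
  (64 - 53.4)^2 = 112.36
  (76 - 53.4)^2 = 510.76
  (26 - 53.4)^2 = 750.76
  (2 - 53.4)^2 = 2641.96
  (11 - 53.4)^2 = 1797.76
  (93 - 53.4)^2 = 1568.16
Step 3: Sum of squared deviations = 10880.4
Step 4: Population variance = 10880.4 / 10 = 1088.04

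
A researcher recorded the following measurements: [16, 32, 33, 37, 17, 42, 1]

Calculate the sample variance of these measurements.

210.9524

Step 1: Compute the mean: (16 + 32 + 33 + 37 + 17 + 42 + 1) / 7 = 25.4286
Step 2: Compute squared deviations from the mean:
  (16 - 25.4286)^2 = 88.898
  (32 - 25.4286)^2 = 43.1837
  (33 - 25.4286)^2 = 57.3265
  (37 - 25.4286)^2 = 133.898
  (17 - 25.4286)^2 = 71.0408
  (42 - 25.4286)^2 = 274.6122
  (1 - 25.4286)^2 = 596.7551
Step 3: Sum of squared deviations = 1265.7143
Step 4: Sample variance = 1265.7143 / 6 = 210.9524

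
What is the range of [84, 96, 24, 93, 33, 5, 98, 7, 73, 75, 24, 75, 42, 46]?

93

Step 1: Identify the maximum value: max = 98
Step 2: Identify the minimum value: min = 5
Step 3: Range = max - min = 98 - 5 = 93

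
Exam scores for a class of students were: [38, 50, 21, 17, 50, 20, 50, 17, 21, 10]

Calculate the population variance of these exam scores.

226.04

Step 1: Compute the mean: (38 + 50 + 21 + 17 + 50 + 20 + 50 + 17 + 21 + 10) / 10 = 29.4
Step 2: Compute squared deviations from the mean:
  (38 - 29.4)^2 = 73.96
  (50 - 29.4)^2 = 424.36
  (21 - 29.4)^2 = 70.56
  (17 - 29.4)^2 = 153.76
  (50 - 29.4)^2 = 424.36
  (20 - 29.4)^2 = 88.36
  (50 - 29.4)^2 = 424.36
  (17 - 29.4)^2 = 153.76
  (21 - 29.4)^2 = 70.56
  (10 - 29.4)^2 = 376.36
Step 3: Sum of squared deviations = 2260.4
Step 4: Population variance = 2260.4 / 10 = 226.04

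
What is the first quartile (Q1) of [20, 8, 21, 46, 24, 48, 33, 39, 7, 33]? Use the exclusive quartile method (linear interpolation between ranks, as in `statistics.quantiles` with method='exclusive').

17

Step 1: Sort the data: [7, 8, 20, 21, 24, 33, 33, 39, 46, 48]
Step 2: n = 10
Step 3: Using the exclusive quartile method:
  Q1 = 17
  Q2 (median) = 28.5
  Q3 = 40.75
  IQR = Q3 - Q1 = 40.75 - 17 = 23.75
Step 4: Q1 = 17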